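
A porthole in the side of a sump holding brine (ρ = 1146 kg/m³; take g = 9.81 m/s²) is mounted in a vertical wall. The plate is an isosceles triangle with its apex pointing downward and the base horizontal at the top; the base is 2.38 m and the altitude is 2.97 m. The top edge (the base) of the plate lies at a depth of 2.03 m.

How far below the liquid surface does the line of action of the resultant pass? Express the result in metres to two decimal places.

γ = ρg = 1146 × 9.81 / 1000 = 11.24226 kN/m³.
With the apex down, the centroid sits h/3 = 2.97/3 = 0.99 m below the base (the top edge), so the centroid depth is h_c = 2.03 + 0.99 = 3.02 m.
A = ½ × 2.38 × 2.97 = 3.5343 m².
Resultant F = γ·h_c·A = 11.24226 × 3.02 × 3.5343 = 119.995 kN.
I_c = b·h³/36 = 2.38 × 2.97³/36 = 1.73198 m⁴.
Centre of pressure: y_p = y_c + I_c/(y_c·A) = 3.02 + 1.73198/(3.02 × 3.5343) = 3.02 + 0.162268 = 3.18227 m along the plane.

h_p = 3.18 m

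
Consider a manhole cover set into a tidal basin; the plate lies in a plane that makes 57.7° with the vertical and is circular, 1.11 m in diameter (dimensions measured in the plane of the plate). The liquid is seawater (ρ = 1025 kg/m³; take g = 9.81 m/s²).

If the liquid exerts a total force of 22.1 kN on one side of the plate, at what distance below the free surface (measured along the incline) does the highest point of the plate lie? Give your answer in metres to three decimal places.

y_top ≈ 3.695 m

γ = ρg = 1025 × 9.81 / 1000 = 10.05525 kN/m³.
A = π(0.555)² = 0.967689 m².
From F = γ·h_c·A, the centroid depth is h_c = 22.1/(10.05525 × 0.967689) = 2.27124 m.
The plate makes 57.7° with the vertical, i.e. θ = 90° − 57.7° = 32.3° to the horizontal. Measuring y along the incline from the free-surface line, vertical depth h = y·sinθ with sinθ = 0.534352.
Along the incline, y_c = h_c/sinθ = 2.27124/0.534352 = 4.25046 m.
The centroid is at the centre, 0.555 m below the top of the plate, so the highest point sits at y_top = 4.25046 − 0.555 = 3.69546 m along the incline.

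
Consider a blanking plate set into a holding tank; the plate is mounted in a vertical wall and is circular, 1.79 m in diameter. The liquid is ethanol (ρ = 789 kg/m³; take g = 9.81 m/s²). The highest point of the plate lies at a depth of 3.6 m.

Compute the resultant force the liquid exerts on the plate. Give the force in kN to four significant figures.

γ = ρg = 789 × 9.81 / 1000 = 7.74009 kN/m³.
The centroid is at the centre, 0.895 m below the top of the plate, so the centroid depth is h_c = 3.6 + 0.895 = 4.495 m.
A = π(0.895)² = 2.51649 m².
Resultant F = γ·h_c·A = 7.74009 × 4.495 × 2.51649 = 87.553 kN.

F ≈ 87.55 kN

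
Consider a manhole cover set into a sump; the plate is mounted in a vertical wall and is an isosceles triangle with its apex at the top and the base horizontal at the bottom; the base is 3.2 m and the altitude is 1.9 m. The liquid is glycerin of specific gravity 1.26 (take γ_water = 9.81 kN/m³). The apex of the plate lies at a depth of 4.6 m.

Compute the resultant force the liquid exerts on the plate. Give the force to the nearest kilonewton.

γ = 1.26 × 9.81 = 12.3606 kN/m³.
With the apex up, the centroid sits 2h/3 = 2 × 1.9/3 = 1.26667 m below the apex, so the centroid depth is h_c = 4.6 + 1.26667 = 5.86667 m.
A = ½ × 3.2 × 1.9 = 3.04 m².
Resultant F = γ·h_c·A = 12.3606 × 5.86667 × 3.04 = 220.447 kN.

F ≈ 220 kN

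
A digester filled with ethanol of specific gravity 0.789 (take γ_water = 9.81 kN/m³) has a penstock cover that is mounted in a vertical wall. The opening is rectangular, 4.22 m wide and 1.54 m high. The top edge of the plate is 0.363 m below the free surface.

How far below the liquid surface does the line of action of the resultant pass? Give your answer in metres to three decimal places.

h_p = 1.307 m

γ = 0.789 × 9.81 = 7.74009 kN/m³.
The centroid lies 1.54/2 = 0.77 m below the top edge, so the centroid depth is h_c = 0.363 + 0.77 = 1.133 m.
A = 4.22 × 1.54 = 6.4988 m².
Resultant F = γ·h_c·A = 7.74009 × 1.133 × 6.4988 = 56.9914 kN.
I_c = b·h³/12 = 4.22 × 1.54³/12 = 1.28438 m⁴.
Centre of pressure: y_p = y_c + I_c/(y_c·A) = 1.133 + 1.28438/(1.133 × 6.4988) = 1.133 + 0.174434 = 1.30743 m along the plane.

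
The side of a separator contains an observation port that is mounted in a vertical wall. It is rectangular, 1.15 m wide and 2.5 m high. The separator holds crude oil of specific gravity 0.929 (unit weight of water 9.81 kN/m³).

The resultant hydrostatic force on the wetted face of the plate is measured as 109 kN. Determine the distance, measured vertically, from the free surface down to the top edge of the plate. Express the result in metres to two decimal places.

d_top ≈ 2.91 m

γ = 0.929 × 9.81 = 9.11349 kN/m³.
A = 1.15 × 2.5 = 2.875 m².
From F = γ·h_c·A, the centroid depth is h_c = 109/(9.11349 × 2.875) = 4.1601 m.
The centroid lies 2.5/2 = 1.25 m below the top edge, so the top edge sits at h_top = 4.1601 − 1.25 = 2.9101 m below the surface.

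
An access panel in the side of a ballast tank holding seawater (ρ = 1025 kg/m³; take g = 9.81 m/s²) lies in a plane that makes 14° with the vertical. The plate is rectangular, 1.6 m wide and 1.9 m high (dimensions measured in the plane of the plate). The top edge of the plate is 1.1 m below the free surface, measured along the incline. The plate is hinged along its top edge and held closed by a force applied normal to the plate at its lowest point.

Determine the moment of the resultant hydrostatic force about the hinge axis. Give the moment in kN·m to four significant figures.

M ≈ 66.69 kN·m

γ = ρg = 1025 × 9.81 / 1000 = 10.05525 kN/m³.
The plate makes 14° with the vertical, i.e. θ = 90° − 14° = 76° to the horizontal. Measuring y along the incline from the free-surface line, vertical depth h = y·sinθ with sinθ = 0.970296.
The centroid lies 1.9/2 = 0.95 m below the top edge, so y_c = 1.1 + 0.95 = 2.05 m and h_c = 2.05 × 0.970296 = 1.98911 m.
A = 1.6 × 1.9 = 3.04 m².
Resultant F = γ·h_c·A = 10.05525 × 1.98911 × 3.04 = 60.803 kN.
I_c = b·h³/12 = 1.6 × 1.9³/12 = 0.914533 m⁴.
Centre of pressure: y_p = y_c + I_c/(y_c·A) = 2.05 + 0.914533/(2.05 × 3.04) = 2.05 + 0.146748 = 2.19675 m along the plane.
The resultant acts 0.95 + 0.146748 = 1.09675 m (along the plate) below the hinge at the top edge, so the moment about the hinge is M = F × 1.09675 = 60.803 × 1.09675 = 66.6857 kN·m.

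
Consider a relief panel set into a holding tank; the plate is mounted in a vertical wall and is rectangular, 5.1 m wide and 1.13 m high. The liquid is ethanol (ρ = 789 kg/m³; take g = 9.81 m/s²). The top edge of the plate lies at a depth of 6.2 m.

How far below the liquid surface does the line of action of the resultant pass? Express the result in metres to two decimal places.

γ = ρg = 789 × 9.81 / 1000 = 7.74009 kN/m³.
The centroid lies 1.13/2 = 0.565 m below the top edge, so the centroid depth is h_c = 6.2 + 0.565 = 6.765 m.
A = 5.1 × 1.13 = 5.763 m².
Resultant F = γ·h_c·A = 7.74009 × 6.765 × 5.763 = 301.761 kN.
I_c = b·h³/12 = 5.1 × 1.13³/12 = 0.613231 m⁴.
Centre of pressure: y_p = y_c + I_c/(y_c·A) = 6.765 + 0.613231/(6.765 × 5.763) = 6.765 + 0.0157292 = 6.78073 m along the plane.

h_p = 6.78 m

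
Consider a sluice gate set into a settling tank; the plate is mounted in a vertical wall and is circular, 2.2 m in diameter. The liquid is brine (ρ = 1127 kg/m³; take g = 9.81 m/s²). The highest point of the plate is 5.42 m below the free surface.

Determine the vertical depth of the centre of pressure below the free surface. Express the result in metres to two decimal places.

h_p = 6.57 m

γ = ρg = 1127 × 9.81 / 1000 = 11.05587 kN/m³.
The centroid is at the centre, 1.1 m below the top of the plate, so the centroid depth is h_c = 5.42 + 1.1 = 6.52 m.
A = π(1.1)² = 3.80133 m².
Resultant F = γ·h_c·A = 11.05587 × 6.52 × 3.80133 = 274.016 kN.
I_c = πr⁴/4 = π × 1.1⁴/4 = 1.1499 m⁴.
Centre of pressure: y_p = y_c + I_c/(y_c·A) = 6.52 + 1.1499/(6.52 × 3.80133) = 6.52 + 0.0463956 = 6.5664 m along the plane.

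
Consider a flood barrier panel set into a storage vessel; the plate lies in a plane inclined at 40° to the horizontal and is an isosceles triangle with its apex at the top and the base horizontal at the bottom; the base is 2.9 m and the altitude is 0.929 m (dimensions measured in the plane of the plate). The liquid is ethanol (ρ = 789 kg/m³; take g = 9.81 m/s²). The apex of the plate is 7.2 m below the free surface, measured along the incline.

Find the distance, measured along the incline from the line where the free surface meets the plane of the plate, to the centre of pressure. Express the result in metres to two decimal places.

γ = ρg = 789 × 9.81 / 1000 = 7.74009 kN/m³.
Let θ = 40° be the plate's angle to the horizontal; measure y along the incline from where the plane meets the free surface. Vertical depth h = y·sinθ with sinθ = 0.642788.
With the apex up, the centroid sits 2h/3 = 2 × 0.929/3 = 0.619333 m below the apex, so y_c = 7.2 + 0.619333 = 7.81933 m and h_c = 7.81933 × 0.642788 = 5.02617 m.
A = ½ × 2.9 × 0.929 = 1.34705 m².
Resultant F = γ·h_c·A = 7.74009 × 5.02617 × 1.34705 = 52.4043 kN.
I_c = b·h³/36 = 2.9 × 0.929³/36 = 0.0645866 m⁴.
Centre of pressure: y_p = y_c + I_c/(y_c·A) = 7.81933 + 0.0645866/(7.81933 × 1.34705) = 7.81933 + 0.00613182 = 7.82546 m along the plane.

y_p = 7.83 m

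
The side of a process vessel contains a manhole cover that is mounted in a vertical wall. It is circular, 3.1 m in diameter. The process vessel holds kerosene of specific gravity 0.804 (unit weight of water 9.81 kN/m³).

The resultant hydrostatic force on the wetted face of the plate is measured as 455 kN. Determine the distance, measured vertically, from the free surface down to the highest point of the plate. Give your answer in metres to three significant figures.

γ = 0.804 × 9.81 = 7.88724 kN/m³.
A = π(1.55)² = 7.54768 m².
From F = γ·h_c·A, the centroid depth is h_c = 455/(7.88724 × 7.54768) = 7.64316 m.
The centroid is at the centre, 1.55 m below the top of the plate, so the highest point sits at h_top = 7.64316 − 1.55 = 6.09316 m below the surface.

d_top ≈ 6.09 m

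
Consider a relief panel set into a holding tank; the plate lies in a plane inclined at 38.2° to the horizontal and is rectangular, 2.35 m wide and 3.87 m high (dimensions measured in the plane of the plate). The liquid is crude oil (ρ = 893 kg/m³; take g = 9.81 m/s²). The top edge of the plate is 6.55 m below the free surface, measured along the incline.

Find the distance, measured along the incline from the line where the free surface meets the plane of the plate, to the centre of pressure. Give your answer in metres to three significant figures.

γ = ρg = 893 × 9.81 / 1000 = 8.76033 kN/m³.
Let θ = 38.2° be the plate's angle to the horizontal; measure y along the incline from where the plane meets the free surface. Vertical depth h = y·sinθ with sinθ = 0.618408.
The centroid lies 3.87/2 = 1.935 m below the top edge, so y_c = 6.55 + 1.935 = 8.485 m and h_c = 8.485 × 0.618408 = 5.24719 m.
A = 2.35 × 3.87 = 9.0945 m².
Resultant F = γ·h_c·A = 8.76033 × 5.24719 × 9.0945 = 418.048 kN.
I_c = b·h³/12 = 2.35 × 3.87³/12 = 11.3506 m⁴.
Centre of pressure: y_p = y_c + I_c/(y_c·A) = 8.485 + 11.3506/(8.485 × 9.0945) = 8.485 + 0.147092 = 8.63209 m along the plane.

y_p = 8.63 m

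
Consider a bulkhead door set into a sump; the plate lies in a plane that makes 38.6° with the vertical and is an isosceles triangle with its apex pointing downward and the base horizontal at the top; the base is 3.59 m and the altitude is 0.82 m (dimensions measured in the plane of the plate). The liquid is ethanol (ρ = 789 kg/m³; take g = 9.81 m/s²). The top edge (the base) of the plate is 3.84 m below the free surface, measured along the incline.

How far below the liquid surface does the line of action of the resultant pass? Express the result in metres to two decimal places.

h_p = 3.22 m

γ = ρg = 789 × 9.81 / 1000 = 7.74009 kN/m³.
The plate makes 38.6° with the vertical, i.e. θ = 90° − 38.6° = 51.4° to the horizontal. Measuring y along the incline from the free-surface line, vertical depth h = y·sinθ with sinθ = 0.781520.
With the apex down, the centroid sits h/3 = 0.82/3 = 0.273333 m below the base (the top edge), so y_c = 3.84 + 0.273333 = 4.11333 m and h_c = 4.11333 × 0.781520 = 3.21465 m.
A = ½ × 3.59 × 0.82 = 1.4719 m².
Resultant F = γ·h_c·A = 7.74009 × 3.21465 × 1.4719 = 36.6233 kN.
I_c = b·h³/36 = 3.59 × 0.82³/36 = 0.0549836 m⁴.
Centre of pressure: y_p = y_c + I_c/(y_c·A) = 4.11333 + 0.0549836/(4.11333 × 1.4719) = 4.11333 + 0.00908158 = 4.12241 m along the plane.
Vertically, h_p = y_p·sinθ = 4.12241 × 0.781520 = 3.22175 m.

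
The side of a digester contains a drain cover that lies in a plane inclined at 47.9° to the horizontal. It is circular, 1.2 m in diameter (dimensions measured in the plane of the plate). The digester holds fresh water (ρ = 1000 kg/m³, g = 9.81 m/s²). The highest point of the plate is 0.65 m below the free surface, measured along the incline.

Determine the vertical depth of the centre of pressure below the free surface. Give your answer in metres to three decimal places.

γ = ρg = 1000 × 9.81 = 9810 N/m³ = 9.81 kN/m³.
Let θ = 47.9° be the plate's angle to the horizontal; measure y along the incline from where the plane meets the free surface. Vertical depth h = y·sinθ with sinθ = 0.741976.
The centroid is at the centre, 0.6 m below the top of the plate, so y_c = 0.65 + 0.6 = 1.25 m and h_c = 1.25 × 0.741976 = 0.92747 m.
A = π(0.6)² = 1.13097 m².
Resultant F = γ·h_c·A = 9.81 × 0.92747 × 1.13097 = 10.2901 kN.
I_c = πr⁴/4 = π × 0.6⁴/4 = 0.101788 m⁴.
Centre of pressure: y_p = y_c + I_c/(y_c·A) = 1.25 + 0.101788/(1.25 × 1.13097) = 1.25 + 0.0720005 = 1.322 m along the plane.
Vertically, h_p = y_p·sinθ = 1.322 × 0.741976 = 0.980892 m.

h_p = 0.981 m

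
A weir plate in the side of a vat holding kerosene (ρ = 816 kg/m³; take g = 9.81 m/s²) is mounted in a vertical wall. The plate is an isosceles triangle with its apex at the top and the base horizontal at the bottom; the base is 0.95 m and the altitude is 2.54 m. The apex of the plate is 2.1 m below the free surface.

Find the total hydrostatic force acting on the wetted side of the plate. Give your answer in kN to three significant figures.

F ≈ 36.6 kN

γ = ρg = 816 × 9.81 / 1000 = 8.00496 kN/m³.
With the apex up, the centroid sits 2h/3 = 2 × 2.54/3 = 1.69333 m below the apex, so the centroid depth is h_c = 2.1 + 1.69333 = 3.79333 m.
A = ½ × 0.95 × 2.54 = 1.2065 m².
Resultant F = γ·h_c·A = 8.00496 × 3.79333 × 1.2065 = 36.6359 kN.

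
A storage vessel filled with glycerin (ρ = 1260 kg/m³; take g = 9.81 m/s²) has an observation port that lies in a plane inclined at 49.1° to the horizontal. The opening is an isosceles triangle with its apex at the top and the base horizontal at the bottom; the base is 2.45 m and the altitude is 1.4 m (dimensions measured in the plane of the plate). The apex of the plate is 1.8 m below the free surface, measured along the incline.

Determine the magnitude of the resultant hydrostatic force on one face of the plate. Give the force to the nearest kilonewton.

F ≈ 44 kN

γ = ρg = 1260 × 9.81 / 1000 = 12.3606 kN/m³.
Let θ = 49.1° be the plate's angle to the horizontal; measure y along the incline from where the plane meets the free surface. Vertical depth h = y·sinθ with sinθ = 0.755853.
With the apex up, the centroid sits 2h/3 = 2 × 1.4/3 = 0.933333 m below the apex, so y_c = 1.8 + 0.933333 = 2.73333 m and h_c = 2.73333 × 0.755853 = 2.066 m.
A = ½ × 2.45 × 1.4 = 1.715 m².
Resultant F = γ·h_c·A = 12.3606 × 2.066 × 1.715 = 43.796 kN.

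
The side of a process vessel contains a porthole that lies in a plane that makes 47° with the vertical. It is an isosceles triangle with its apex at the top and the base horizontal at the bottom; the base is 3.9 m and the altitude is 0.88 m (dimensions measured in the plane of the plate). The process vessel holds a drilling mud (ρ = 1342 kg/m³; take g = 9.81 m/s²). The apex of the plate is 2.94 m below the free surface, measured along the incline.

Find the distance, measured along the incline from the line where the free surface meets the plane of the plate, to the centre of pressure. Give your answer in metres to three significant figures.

γ = ρg = 1342 × 9.81 / 1000 = 13.16502 kN/m³.
The plate makes 47° with the vertical, i.e. θ = 90° − 47° = 43° to the horizontal. Measuring y along the incline from the free-surface line, vertical depth h = y·sinθ with sinθ = 0.681998.
With the apex up, the centroid sits 2h/3 = 2 × 0.88/3 = 0.586667 m below the apex, so y_c = 2.94 + 0.586667 = 3.52667 m and h_c = 3.52667 × 0.681998 = 2.40518 m.
A = ½ × 3.9 × 0.88 = 1.716 m².
Resultant F = γ·h_c·A = 13.16502 × 2.40518 × 1.716 = 54.3358 kN.
I_c = b·h³/36 = 3.9 × 0.88³/36 = 0.0738261 m⁴.
Centre of pressure: y_p = y_c + I_c/(y_c·A) = 3.52667 + 0.0738261/(3.52667 × 1.716) = 3.52667 + 0.0121991 = 3.53887 m along the plane.

y_p = 3.54 m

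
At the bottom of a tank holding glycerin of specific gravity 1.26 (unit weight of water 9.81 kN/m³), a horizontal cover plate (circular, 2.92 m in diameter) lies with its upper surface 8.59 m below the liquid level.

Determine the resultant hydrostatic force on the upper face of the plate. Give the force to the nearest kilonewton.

γ = 1.26 × 9.81 = 12.3606 kN/m³.
The plate is horizontal, so pressure is uniform at p = γ·h = 12.3606 × 8.59 = 106.178 kN/m².
A = π(1.46)² = 6.69662 m².
F = p·A = 106.178 × 6.69662 = 711.034 kN.

F ≈ 711 kN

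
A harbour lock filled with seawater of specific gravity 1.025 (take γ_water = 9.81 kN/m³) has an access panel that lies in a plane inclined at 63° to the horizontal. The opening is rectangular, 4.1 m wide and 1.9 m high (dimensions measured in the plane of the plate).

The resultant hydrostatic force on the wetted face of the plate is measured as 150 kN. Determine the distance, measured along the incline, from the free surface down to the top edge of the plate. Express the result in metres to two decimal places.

y_top ≈ 1.20 m

γ = 1.025 × 9.81 = 10.05525 kN/m³.
A = 4.1 × 1.9 = 7.79 m².
From F = γ·h_c·A, the centroid depth is h_c = 150/(10.05525 × 7.79) = 1.91497 m.
Let θ = 63° be the plate's angle to the horizontal; measure y along the incline from where the plane meets the free surface. Vertical depth h = y·sinθ with sinθ = 0.891007.
Along the incline, y_c = h_c/sinθ = 1.91497/0.891007 = 2.14922 m.
The centroid lies 1.9/2 = 0.95 m below the top edge, so the top edge sits at y_top = 2.14922 − 0.95 = 1.19922 m along the incline.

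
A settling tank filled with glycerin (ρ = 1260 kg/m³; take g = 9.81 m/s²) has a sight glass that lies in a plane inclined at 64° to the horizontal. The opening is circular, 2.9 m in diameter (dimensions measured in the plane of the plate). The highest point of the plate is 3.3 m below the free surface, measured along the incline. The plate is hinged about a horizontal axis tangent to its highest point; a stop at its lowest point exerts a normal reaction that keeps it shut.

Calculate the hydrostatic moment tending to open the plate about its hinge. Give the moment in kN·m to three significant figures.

γ = ρg = 1260 × 9.81 / 1000 = 12.3606 kN/m³.
Let θ = 64° be the plate's angle to the horizontal; measure y along the incline from where the plane meets the free surface. Vertical depth h = y·sinθ with sinθ = 0.898794.
The centroid is at the centre, 1.45 m below the top of the plate, so y_c = 3.3 + 1.45 = 4.75 m and h_c = 4.75 × 0.898794 = 4.26927 m.
A = π(1.45)² = 6.6052 m².
Resultant F = γ·h_c·A = 12.3606 × 4.26927 × 6.6052 = 348.561 kN.
I_c = πr⁴/4 = π × 1.45⁴/4 = 3.47186 m⁴.
Centre of pressure: y_p = y_c + I_c/(y_c·A) = 4.75 + 3.47186/(4.75 × 6.6052) = 4.75 + 0.110658 = 4.86066 m along the plane.
The resultant acts 1.45 + 0.110658 = 1.56066 m (along the plate) below the hinge at the top edge, so the moment about the hinge is M = F × 1.56066 = 348.561 × 1.56066 = 543.985 kN·m.

M ≈ 544 kN·m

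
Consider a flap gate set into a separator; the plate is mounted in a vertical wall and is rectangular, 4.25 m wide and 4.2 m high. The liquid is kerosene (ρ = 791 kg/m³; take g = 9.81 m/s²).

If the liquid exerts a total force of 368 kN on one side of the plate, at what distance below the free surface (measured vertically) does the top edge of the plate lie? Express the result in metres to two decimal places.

d_top ≈ 0.56 m

γ = ρg = 791 × 9.81 / 1000 = 7.75971 kN/m³.
A = 4.25 × 4.2 = 17.85 m².
From F = γ·h_c·A, the centroid depth is h_c = 368/(7.75971 × 17.85) = 2.65683 m.
The centroid lies 4.2/2 = 2.1 m below the top edge, so the top edge sits at h_top = 2.65683 − 2.1 = 0.55683 m below the surface.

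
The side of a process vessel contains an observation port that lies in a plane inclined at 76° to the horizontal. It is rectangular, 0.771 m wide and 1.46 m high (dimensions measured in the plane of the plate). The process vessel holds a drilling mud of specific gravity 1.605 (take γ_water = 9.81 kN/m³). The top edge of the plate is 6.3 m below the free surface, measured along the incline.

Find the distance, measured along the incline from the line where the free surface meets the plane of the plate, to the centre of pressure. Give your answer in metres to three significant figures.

γ = 1.605 × 9.81 = 15.74505 kN/m³.
Let θ = 76° be the plate's angle to the horizontal; measure y along the incline from where the plane meets the free surface. Vertical depth h = y·sinθ with sinθ = 0.970296.
The centroid lies 1.46/2 = 0.73 m below the top edge, so y_c = 6.3 + 0.73 = 7.03 m and h_c = 7.03 × 0.970296 = 6.82118 m.
A = 0.771 × 1.46 = 1.12566 m².
Resultant F = γ·h_c·A = 15.74505 × 6.82118 × 1.12566 = 120.896 kN.
I_c = b·h³/12 = 0.771 × 1.46³/12 = 0.199955 m⁴.
Centre of pressure: y_p = y_c + I_c/(y_c·A) = 7.03 + 0.199955/(7.03 × 1.12566) = 7.03 + 0.0252679 = 7.05527 m along the plane.

y_p = 7.06 m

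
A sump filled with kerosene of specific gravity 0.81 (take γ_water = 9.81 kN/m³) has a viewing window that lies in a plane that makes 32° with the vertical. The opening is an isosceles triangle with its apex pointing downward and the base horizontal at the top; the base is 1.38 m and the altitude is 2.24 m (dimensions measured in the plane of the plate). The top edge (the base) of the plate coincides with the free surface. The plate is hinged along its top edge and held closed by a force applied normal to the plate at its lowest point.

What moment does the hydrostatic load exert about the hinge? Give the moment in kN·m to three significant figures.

γ = 0.81 × 9.81 = 7.9461 kN/m³.
The plate makes 32° with the vertical, i.e. θ = 90° − 32° = 58° to the horizontal. Measuring y along the incline from the free-surface line, vertical depth h = y·sinθ with sinθ = 0.848048.
With the apex down, the centroid sits h/3 = 2.24/3 = 0.746667 m below the base (the top edge), so y_c = 0.746667 m and h_c = 0.746667 × 0.848048 = 0.633209 m.
A = ½ × 1.38 × 2.24 = 1.5456 m².
Resultant F = γ·h_c·A = 7.9461 × 0.633209 × 1.5456 = 7.77675 kN.
I_c = b·h³/36 = 1.38 × 2.24³/36 = 0.430845 m⁴.
Centre of pressure: y_p = y_c + I_c/(y_c·A) = 0.746667 + 0.430845/(0.746667 × 1.5456) = 0.746667 + 0.373334 = 1.12 m along the plane.
The resultant acts 0.746667 + 0.373334 = 1.12 m (along the plate) below the hinge at the top edge, so the moment about the hinge is M = F × 1.12 = 7.77675 × 1.12 = 8.70996 kN·m.

M ≈ 8.71 kN·m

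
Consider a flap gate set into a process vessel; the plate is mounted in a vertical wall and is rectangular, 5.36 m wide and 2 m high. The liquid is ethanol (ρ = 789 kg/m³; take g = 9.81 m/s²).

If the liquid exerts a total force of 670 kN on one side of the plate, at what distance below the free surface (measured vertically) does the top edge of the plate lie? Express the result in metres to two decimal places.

d_top ≈ 7.07 m

γ = ρg = 789 × 9.81 / 1000 = 7.74009 kN/m³.
A = 5.36 × 2 = 10.72 m².
From F = γ·h_c·A, the centroid depth is h_c = 670/(7.74009 × 10.72) = 8.07484 m.
The centroid lies 2/2 = 1 m below the top edge, so the top edge sits at h_top = 8.07484 − 1 = 7.07484 m below the surface.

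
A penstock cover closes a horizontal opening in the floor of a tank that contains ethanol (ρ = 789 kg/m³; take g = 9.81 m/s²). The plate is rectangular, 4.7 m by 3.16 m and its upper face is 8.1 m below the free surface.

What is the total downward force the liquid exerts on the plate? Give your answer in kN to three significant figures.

γ = ρg = 789 × 9.81 / 1000 = 7.74009 kN/m³.
The plate is horizontal, so pressure is uniform at p = γ·h = 7.74009 × 8.1 = 62.6947 kN/m².
A = 4.7 × 3.16 = 14.852 m².
F = p·A = 62.6947 × 14.852 = 931.142 kN.

F ≈ 931 kN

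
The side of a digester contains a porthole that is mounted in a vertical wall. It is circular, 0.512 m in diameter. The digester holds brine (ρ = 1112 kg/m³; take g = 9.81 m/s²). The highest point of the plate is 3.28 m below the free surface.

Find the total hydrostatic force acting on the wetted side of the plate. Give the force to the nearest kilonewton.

γ = ρg = 1112 × 9.81 / 1000 = 10.90872 kN/m³.
The centroid is at the centre, 0.256 m below the top of the plate, so the centroid depth is h_c = 3.28 + 0.256 = 3.536 m.
A = π(0.256)² = 0.205887 m².
Resultant F = γ·h_c·A = 10.90872 × 3.536 × 0.205887 = 7.94173 kN.

F ≈ 8 kN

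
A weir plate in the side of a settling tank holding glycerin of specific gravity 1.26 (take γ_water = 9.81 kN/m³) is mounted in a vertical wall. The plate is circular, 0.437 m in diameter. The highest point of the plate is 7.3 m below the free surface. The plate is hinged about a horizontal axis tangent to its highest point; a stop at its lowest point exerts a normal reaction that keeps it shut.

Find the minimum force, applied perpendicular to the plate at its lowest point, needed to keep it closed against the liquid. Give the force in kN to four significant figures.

P ≈ 7.020 kN

γ = 1.26 × 9.81 = 12.3606 kN/m³.
The centroid is at the centre, 0.2185 m below the top of the plate, so the centroid depth is h_c = 7.3 + 0.2185 = 7.5185 m.
A = π(0.2185)² = 0.149987 m².
Resultant F = γ·h_c·A = 12.3606 × 7.5185 × 0.149987 = 13.9388 kN.
I_c = πr⁴/4 = π × 0.2185⁴/4 = 0.00179018 m⁴.
Centre of pressure: y_p = y_c + I_c/(y_c·A) = 7.5185 + 0.00179018/(7.5185 × 0.149987) = 7.5185 + 0.00158749 = 7.52009 m along the plane.
The resultant acts 0.2185 + 0.00158749 = 0.220087 m (along the plate) below the hinge at the top edge, so the moment about the hinge is M = F × 0.220087 = 13.9388 × 0.220087 = 3.06775 kN·m.
A normal force at the bottom, 0.437 m from the hinge, must supply this moment: P = 3.06775/0.437 = 7.02002 kN.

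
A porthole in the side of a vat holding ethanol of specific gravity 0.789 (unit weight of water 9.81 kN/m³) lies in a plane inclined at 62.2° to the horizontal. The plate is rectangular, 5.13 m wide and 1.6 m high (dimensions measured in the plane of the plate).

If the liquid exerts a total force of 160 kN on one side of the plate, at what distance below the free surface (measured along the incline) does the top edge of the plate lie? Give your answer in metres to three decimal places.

γ = 0.789 × 9.81 = 7.74009 kN/m³.
A = 5.13 × 1.6 = 8.208 m².
From F = γ·h_c·A, the centroid depth is h_c = 160/(7.74009 × 8.208) = 2.51847 m.
Let θ = 62.2° be the plate's angle to the horizontal; measure y along the incline from where the plane meets the free surface. Vertical depth h = y·sinθ with sinθ = 0.884581.
Along the incline, y_c = h_c/sinθ = 2.51847/0.884581 = 2.84708 m.
The centroid lies 1.6/2 = 0.8 m below the top edge, so the top edge sits at y_top = 2.84708 − 0.8 = 2.04708 m along the incline.

y_top ≈ 2.047 m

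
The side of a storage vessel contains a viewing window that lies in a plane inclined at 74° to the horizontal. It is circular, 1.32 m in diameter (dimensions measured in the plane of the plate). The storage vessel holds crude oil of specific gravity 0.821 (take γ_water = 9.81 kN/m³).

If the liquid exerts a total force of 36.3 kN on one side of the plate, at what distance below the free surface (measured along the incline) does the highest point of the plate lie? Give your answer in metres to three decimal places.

γ = 0.821 × 9.81 = 8.05401 kN/m³.
A = π(0.66)² = 1.36848 m².
From F = γ·h_c·A, the centroid depth is h_c = 36.3/(8.05401 × 1.36848) = 3.29349 m.
Let θ = 74° be the plate's angle to the horizontal; measure y along the incline from where the plane meets the free surface. Vertical depth h = y·sinθ with sinθ = 0.961262.
Along the incline, y_c = h_c/sinθ = 3.29349/0.961262 = 3.42621 m.
The centroid is at the centre, 0.66 m below the top of the plate, so the highest point sits at y_top = 3.42621 − 0.66 = 2.76621 m along the incline.

y_top ≈ 2.766 m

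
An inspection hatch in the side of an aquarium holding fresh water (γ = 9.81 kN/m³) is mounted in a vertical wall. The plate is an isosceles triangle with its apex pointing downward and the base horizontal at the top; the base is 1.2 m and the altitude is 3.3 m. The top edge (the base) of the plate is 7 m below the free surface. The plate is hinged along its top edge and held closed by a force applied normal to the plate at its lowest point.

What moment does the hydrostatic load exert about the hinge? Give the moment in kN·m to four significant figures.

γ = 9.81 kN/m³.
With the apex down, the centroid sits h/3 = 3.3/3 = 1.1 m below the base (the top edge), so the centroid depth is h_c = 7 + 1.1 = 8.1 m.
A = ½ × 1.2 × 3.3 = 1.98 m².
Resultant F = γ·h_c·A = 9.81 × 8.1 × 1.98 = 157.333 kN.
I_c = b·h³/36 = 1.2 × 3.3³/36 = 1.1979 m⁴.
Centre of pressure: y_p = y_c + I_c/(y_c·A) = 8.1 + 1.1979/(8.1 × 1.98) = 8.1 + 0.0746914 = 8.17469 m along the plane.
The resultant acts 1.1 + 0.0746914 = 1.17469 m (along the plate) below the hinge at the top edge, so the moment about the hinge is M = F × 1.17469 = 157.333 × 1.17469 = 184.818 kN·m.

M ≈ 184.8 kN·m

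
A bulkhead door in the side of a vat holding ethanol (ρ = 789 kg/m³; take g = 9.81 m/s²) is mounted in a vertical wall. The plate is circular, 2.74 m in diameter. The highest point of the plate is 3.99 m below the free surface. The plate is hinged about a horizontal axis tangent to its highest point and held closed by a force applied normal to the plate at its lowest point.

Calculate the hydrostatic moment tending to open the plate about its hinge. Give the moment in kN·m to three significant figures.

M ≈ 357 kN·m

γ = ρg = 789 × 9.81 / 1000 = 7.74009 kN/m³.
The centroid is at the centre, 1.37 m below the top of the plate, so the centroid depth is h_c = 3.99 + 1.37 = 5.36 m.
A = π(1.37)² = 5.89646 m².
Resultant F = γ·h_c·A = 7.74009 × 5.36 × 5.89646 = 244.626 kN.
I_c = πr⁴/4 = π × 1.37⁴/4 = 2.76676 m⁴.
Centre of pressure: y_p = y_c + I_c/(y_c·A) = 5.36 + 2.76676/(5.36 × 5.89646) = 5.36 + 0.0875418 = 5.44754 m along the plane.
The resultant acts 1.37 + 0.0875418 = 1.45754 m (along the plate) below the hinge at the top edge, so the moment about the hinge is M = F × 1.45754 = 244.626 × 1.45754 = 356.552 kN·m.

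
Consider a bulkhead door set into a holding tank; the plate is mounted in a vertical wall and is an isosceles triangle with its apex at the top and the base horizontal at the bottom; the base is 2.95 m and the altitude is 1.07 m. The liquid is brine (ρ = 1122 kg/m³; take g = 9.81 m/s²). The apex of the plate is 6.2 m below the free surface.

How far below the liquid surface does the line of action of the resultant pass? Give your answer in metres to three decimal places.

γ = ρg = 1122 × 9.81 / 1000 = 11.00682 kN/m³.
With the apex up, the centroid sits 2h/3 = 2 × 1.07/3 = 0.713333 m below the apex, so the centroid depth is h_c = 6.2 + 0.713333 = 6.91333 m.
A = ½ × 2.95 × 1.07 = 1.57825 m².
Resultant F = γ·h_c·A = 11.00682 × 6.91333 × 1.57825 = 120.095 kN.
I_c = b·h³/36 = 2.95 × 1.07³/36 = 0.100385 m⁴.
Centre of pressure: y_p = y_c + I_c/(y_c·A) = 6.91333 + 0.100385/(6.91333 × 1.57825) = 6.91333 + 0.00920038 = 6.92253 m along the plane.

h_p = 6.923 m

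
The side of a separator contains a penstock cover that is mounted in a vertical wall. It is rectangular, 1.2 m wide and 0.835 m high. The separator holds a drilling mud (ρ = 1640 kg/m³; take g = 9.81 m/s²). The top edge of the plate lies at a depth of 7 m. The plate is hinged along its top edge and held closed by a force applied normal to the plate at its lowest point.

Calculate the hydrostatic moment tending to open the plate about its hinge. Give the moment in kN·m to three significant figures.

M ≈ 50.9 kN·m

γ = ρg = 1640 × 9.81 / 1000 = 16.0884 kN/m³.
The centroid lies 0.835/2 = 0.4175 m below the top edge, so the centroid depth is h_c = 7 + 0.4175 = 7.4175 m.
A = 1.2 × 0.835 = 1.002 m².
Resultant F = γ·h_c·A = 16.0884 × 7.4175 × 1.002 = 119.574 kN.
I_c = b·h³/12 = 1.2 × 0.835³/12 = 0.0582183 m⁴.
Centre of pressure: y_p = y_c + I_c/(y_c·A) = 7.4175 + 0.0582183/(7.4175 × 1.002) = 7.4175 + 0.00783311 = 7.42533 m along the plane.
The resultant acts 0.4175 + 0.00783311 = 0.425333 m (along the plate) below the hinge at the top edge, so the moment about the hinge is M = F × 0.425333 = 119.574 × 0.425333 = 50.8588 kN·m.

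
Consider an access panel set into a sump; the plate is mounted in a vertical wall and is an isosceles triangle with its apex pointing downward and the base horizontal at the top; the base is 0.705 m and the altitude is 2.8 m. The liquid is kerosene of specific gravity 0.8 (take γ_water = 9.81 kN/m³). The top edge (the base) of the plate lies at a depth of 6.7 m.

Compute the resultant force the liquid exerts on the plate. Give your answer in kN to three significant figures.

F ≈ 59.1 kN

γ = 0.8 × 9.81 = 7.848 kN/m³.
With the apex down, the centroid sits h/3 = 2.8/3 = 0.933333 m below the base (the top edge), so the centroid depth is h_c = 6.7 + 0.933333 = 7.63333 m.
A = ½ × 0.705 × 2.8 = 0.987 m².
Resultant F = γ·h_c·A = 7.848 × 7.63333 × 0.987 = 59.1276 kN.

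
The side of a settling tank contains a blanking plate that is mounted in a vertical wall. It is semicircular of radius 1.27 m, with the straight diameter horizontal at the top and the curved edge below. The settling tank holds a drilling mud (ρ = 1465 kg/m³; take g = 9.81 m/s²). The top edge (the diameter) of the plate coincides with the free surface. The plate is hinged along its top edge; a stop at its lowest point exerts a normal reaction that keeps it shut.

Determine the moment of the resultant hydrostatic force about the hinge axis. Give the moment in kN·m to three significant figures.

M ≈ 14.7 kN·m

γ = ρg = 1465 × 9.81 / 1000 = 14.37165 kN/m³.
The centroid of a semicircle lies 4r/(3π) = 0.539005 m from the diameter, here below the top edge, so the centroid depth is h_c = 0.539005 m.
A = πr²/2 = π × 1.27²/2 = 2.53354 m².
Resultant F = γ·h_c·A = 14.37165 × 0.539005 × 2.53354 = 19.6258 kN.
I_c = (π/8 − 8/(9π))·r⁴ = 0.109757 × 1.27⁴ = 0.285527 m⁴.
Centre of pressure: y_p = y_c + I_c/(y_c·A) = 0.539005 + 0.285527/(0.539005 × 2.53354) = 0.539005 + 0.209087 = 0.748092 m along the plane.
The resultant acts 0.539005 + 0.209087 = 0.748092 m (along the plate) below the hinge at the top edge, so the moment about the hinge is M = F × 0.748092 = 19.6258 × 0.748092 = 14.6819 kN·m.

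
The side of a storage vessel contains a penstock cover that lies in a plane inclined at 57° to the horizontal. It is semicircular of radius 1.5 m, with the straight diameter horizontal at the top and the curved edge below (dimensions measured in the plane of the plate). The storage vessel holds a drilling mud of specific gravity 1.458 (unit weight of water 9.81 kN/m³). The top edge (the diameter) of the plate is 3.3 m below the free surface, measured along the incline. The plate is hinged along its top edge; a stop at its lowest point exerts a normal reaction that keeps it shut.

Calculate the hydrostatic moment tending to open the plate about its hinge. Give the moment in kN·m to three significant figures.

M ≈ 113 kN·m

γ = 1.458 × 9.81 = 14.30298 kN/m³.
Let θ = 57° be the plate's angle to the horizontal; measure y along the incline from where the plane meets the free surface. Vertical depth h = y·sinθ with sinθ = 0.838671.
The centroid of a semicircle lies 4r/(3π) = 0.63662 m from the diameter, here below the top edge, so y_c = 3.3 + 0.63662 = 3.93662 m and h_c = 3.93662 × 0.838671 = 3.30153 m.
A = πr²/2 = π × 1.5²/2 = 3.53429 m².
Resultant F = γ·h_c·A = 14.30298 × 3.30153 × 3.53429 = 166.895 kN.
I_c = (π/8 − 8/(9π))·r⁴ = 0.109757 × 1.5⁴ = 0.555645 m⁴.
Centre of pressure: y_p = y_c + I_c/(y_c·A) = 3.93662 + 0.555645/(3.93662 × 3.53429) = 3.93662 + 0.0399367 = 3.97656 m along the plane.
The resultant acts 0.63662 + 0.0399367 = 0.676557 m (along the plate) below the hinge at the top edge, so the moment about the hinge is M = F × 0.676557 = 166.895 × 0.676557 = 112.914 kN·m.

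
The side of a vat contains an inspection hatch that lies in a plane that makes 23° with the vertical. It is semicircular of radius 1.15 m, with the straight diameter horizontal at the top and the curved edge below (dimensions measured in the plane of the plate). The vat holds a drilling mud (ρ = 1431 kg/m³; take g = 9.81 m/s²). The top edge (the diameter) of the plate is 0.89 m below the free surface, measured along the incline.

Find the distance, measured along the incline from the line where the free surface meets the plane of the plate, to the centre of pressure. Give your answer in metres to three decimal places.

y_p = 1.445 m

γ = ρg = 1431 × 9.81 / 1000 = 14.03811 kN/m³.
The plate makes 23° with the vertical, i.e. θ = 90° − 23° = 67° to the horizontal. Measuring y along the incline from the free-surface line, vertical depth h = y·sinθ with sinθ = 0.920505.
The centroid of a semicircle lies 4r/(3π) = 0.488075 m from the diameter, here below the top edge, so y_c = 0.89 + 0.488075 = 1.37807 m and h_c = 1.37807 × 0.920505 = 1.26852 m.
A = πr²/2 = π × 1.15²/2 = 2.07738 m².
Resultant F = γ·h_c·A = 14.03811 × 1.26852 × 2.07738 = 36.9932 kN.
I_c = (π/8 − 8/(9π))·r⁴ = 0.109757 × 1.15⁴ = 0.191966 m⁴.
Centre of pressure: y_p = y_c + I_c/(y_c·A) = 1.37807 + 0.191966/(1.37807 × 2.07738) = 1.37807 + 0.0670559 = 1.44513 m along the plane.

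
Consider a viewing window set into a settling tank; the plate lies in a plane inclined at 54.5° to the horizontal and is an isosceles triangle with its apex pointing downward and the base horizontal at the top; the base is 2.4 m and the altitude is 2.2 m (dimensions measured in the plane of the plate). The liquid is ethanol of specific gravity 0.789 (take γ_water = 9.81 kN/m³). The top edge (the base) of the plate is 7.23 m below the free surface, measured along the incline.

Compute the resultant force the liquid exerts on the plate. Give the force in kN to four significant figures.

F ≈ 132.5 kN

γ = 0.789 × 9.81 = 7.74009 kN/m³.
Let θ = 54.5° be the plate's angle to the horizontal; measure y along the incline from where the plane meets the free surface. Vertical depth h = y·sinθ with sinθ = 0.814116.
With the apex down, the centroid sits h/3 = 2.2/3 = 0.733333 m below the base (the top edge), so y_c = 7.23 + 0.733333 = 7.96333 m and h_c = 7.96333 × 0.814116 = 6.48307 m.
A = ½ × 2.4 × 2.2 = 2.64 m².
Resultant F = γ·h_c·A = 7.74009 × 6.48307 × 2.64 = 132.474 kN.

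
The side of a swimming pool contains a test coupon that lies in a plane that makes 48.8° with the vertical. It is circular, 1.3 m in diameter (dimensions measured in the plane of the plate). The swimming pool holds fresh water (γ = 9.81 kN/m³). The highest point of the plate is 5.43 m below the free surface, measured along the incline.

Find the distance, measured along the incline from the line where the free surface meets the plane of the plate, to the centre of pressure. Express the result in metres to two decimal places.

y_p = 6.10 m

γ = 9.81 kN/m³.
The plate makes 48.8° with the vertical, i.e. θ = 90° − 48.8° = 41.2° to the horizontal. Measuring y along the incline from the free-surface line, vertical depth h = y·sinθ with sinθ = 0.658689.
The centroid is at the centre, 0.65 m below the top of the plate, so y_c = 5.43 + 0.65 = 6.08 m and h_c = 6.08 × 0.658689 = 4.00483 m.
A = π(0.65)² = 1.32732 m².
Resultant F = γ·h_c·A = 9.81 × 4.00483 × 1.32732 = 52.1469 kN.
I_c = πr⁴/4 = π × 0.65⁴/4 = 0.140198 m⁴.
Centre of pressure: y_p = y_c + I_c/(y_c·A) = 6.08 + 0.140198/(6.08 × 1.32732) = 6.08 + 0.0173725 = 6.09737 m along the plane.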